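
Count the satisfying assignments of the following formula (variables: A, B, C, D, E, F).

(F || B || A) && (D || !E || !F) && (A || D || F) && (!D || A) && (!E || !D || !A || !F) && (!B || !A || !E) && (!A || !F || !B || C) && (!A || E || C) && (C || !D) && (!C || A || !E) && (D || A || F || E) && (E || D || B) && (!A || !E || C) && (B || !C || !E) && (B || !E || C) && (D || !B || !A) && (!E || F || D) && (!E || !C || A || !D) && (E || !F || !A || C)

There are 2^6 = 64 truth assignments over (A, B, C, D, E, F).
Split on C. With C = true, the clauses containing C are satisfied and !C drops from the rest; 5 of the 2^5 = 32 assignments to the other variables satisfy what remains.
With C = false, by the same count on the reduced clause set, 1 assignment works.
(One model: A=F, B=T, C=F, D=F, E=F, F=T.)
Total: 5 + 1 = 6.

6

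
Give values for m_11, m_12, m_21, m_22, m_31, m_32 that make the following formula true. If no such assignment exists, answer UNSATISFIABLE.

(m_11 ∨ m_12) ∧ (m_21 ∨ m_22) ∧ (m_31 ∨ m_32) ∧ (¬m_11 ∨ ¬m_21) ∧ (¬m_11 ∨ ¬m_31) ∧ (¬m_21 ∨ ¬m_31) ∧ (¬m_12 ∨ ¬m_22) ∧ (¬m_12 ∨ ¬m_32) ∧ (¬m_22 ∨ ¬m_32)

Suppose m_11 = True.
(¬m_21) alone gives m_21 = False.
(m_22) alone gives m_22 = True.
(¬m_31) alone gives m_31 = False.
(m_32) alone gives m_32 = True.
That conflicts with the unit clause (¬m_32).
Backtrack on m_11: now try m_11 = False.
(m_12) alone gives m_12 = True.
(¬m_22) alone gives m_22 = False.
(m_21) alone gives m_21 = True.
(¬m_31) alone gives m_31 = False.
(m_32) alone gives m_32 = True.
That conflicts with the unit clause (¬m_32).
Either choice for m_11 ends in contradiction.

UNSATISFIABLE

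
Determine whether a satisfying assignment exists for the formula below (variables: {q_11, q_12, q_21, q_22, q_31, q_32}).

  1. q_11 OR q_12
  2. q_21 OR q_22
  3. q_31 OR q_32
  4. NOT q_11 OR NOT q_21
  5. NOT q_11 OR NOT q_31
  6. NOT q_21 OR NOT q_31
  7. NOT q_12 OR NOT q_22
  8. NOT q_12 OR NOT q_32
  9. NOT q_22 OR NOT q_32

No, unsatisfiable

Try q_11 = true.
The clause (NOT q_21) is unit, so q_21 = false.
The clause (q_22) is unit, so q_22 = true.
The clause (NOT q_31) is unit, so q_31 = false.
The clause (q_32) is unit, so q_32 = true.
Now (NOT q_32) is unsatisfied and unit — conflict.
So q_11 must be the other value — set q_11 = false.
The clause (q_12) is unit, so q_12 = true.
The clause (NOT q_22) is unit, so q_22 = false.
The clause (q_21) is unit, so q_21 = true.
The clause (NOT q_31) is unit, so q_31 = false.
The clause (q_32) is unit, so q_32 = true.
Now (NOT q_32) is unsatisfied and unit — conflict.
Either choice for q_11 ends in contradiction.
No assignment satisfies every clause.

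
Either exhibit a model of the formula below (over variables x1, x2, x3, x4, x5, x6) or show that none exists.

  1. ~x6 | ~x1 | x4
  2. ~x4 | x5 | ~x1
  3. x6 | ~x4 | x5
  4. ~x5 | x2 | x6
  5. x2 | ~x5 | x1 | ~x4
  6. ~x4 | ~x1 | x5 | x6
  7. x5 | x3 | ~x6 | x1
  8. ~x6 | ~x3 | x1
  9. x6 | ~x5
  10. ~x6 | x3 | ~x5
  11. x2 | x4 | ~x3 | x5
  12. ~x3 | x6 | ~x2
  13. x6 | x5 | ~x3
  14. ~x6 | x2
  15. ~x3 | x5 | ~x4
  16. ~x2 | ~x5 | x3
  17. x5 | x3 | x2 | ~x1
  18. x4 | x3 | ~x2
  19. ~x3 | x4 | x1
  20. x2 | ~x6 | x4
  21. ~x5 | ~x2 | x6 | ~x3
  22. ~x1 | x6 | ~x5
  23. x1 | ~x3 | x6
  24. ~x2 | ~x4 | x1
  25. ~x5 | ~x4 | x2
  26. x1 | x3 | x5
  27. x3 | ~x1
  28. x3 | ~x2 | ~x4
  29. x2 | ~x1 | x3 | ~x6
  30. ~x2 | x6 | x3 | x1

x1: 1, x2: 1, x3: 1, x4: 1, x5: 1, x6: 1

Try x6 = 1.
The clause (x2) is unit, so x2 = 1.
Try x1 = 1.
The clause (x4) is unit, so x4 = 1.
The clause (x5) is unit, so x5 = 1.
The clause (x3) is unit, so x3 = 1.
Every clause now holds.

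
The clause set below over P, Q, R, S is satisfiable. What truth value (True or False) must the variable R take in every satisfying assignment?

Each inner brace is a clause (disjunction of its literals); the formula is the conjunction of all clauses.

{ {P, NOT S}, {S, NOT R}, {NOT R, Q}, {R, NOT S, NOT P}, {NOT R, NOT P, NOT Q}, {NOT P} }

Suppose R = true.
The clause (S) is unit, so S = true.
The clause (P) is unit, so P = true.
That conflicts with the unit clause (NOT P).
So every satisfying assignment has R = False.

False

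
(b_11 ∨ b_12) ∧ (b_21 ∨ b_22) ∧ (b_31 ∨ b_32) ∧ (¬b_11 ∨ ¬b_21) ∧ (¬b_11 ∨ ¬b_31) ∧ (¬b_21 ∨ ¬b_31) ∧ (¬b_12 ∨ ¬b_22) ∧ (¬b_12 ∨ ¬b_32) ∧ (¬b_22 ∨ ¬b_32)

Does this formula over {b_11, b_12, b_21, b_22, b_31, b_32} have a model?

Branch on b_11: set b_11 = True.
(¬b_21) alone gives b_21 = False.
(b_22) alone gives b_22 = True.
(¬b_31) alone gives b_31 = False.
(b_32) alone gives b_32 = True.
Now (¬b_32) is unsatisfied and unit — conflict.
So b_11 must be the other value — set b_11 = False.
(b_12) alone gives b_12 = True.
(¬b_22) alone gives b_22 = False.
(b_21) alone gives b_21 = True.
(¬b_31) alone gives b_31 = False.
(b_32) alone gives b_32 = True.
Now (¬b_32) is unsatisfied and unit — conflict.
Both values of b_11 lead to a conflict.
No assignment satisfies every clause.

No, unsatisfiable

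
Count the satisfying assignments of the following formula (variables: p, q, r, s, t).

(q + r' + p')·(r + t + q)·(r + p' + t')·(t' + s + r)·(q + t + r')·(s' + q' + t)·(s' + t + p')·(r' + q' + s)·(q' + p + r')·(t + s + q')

5

There are 2^5 = 32 truth assignments over (p, q, r, s, t).
Split on r. With r = 1, the clauses containing r are satisfied and r' drops from the rest; 3 of the 2^4 = 16 assignments to the other variables satisfy what remains.
With r = 0, by the same count on the reduced clause set, 2 assignments work.
(One model: p=F, q=F, r=F, s=T, t=T.)
Total: 3 + 2 = 5.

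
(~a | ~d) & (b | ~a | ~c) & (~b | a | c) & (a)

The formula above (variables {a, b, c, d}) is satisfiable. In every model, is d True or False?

Suppose d = 1.
From the singleton clause (~a), a = 0.
But (a) is also a unit clause — contradiction.
So every satisfying assignment has d = False.

False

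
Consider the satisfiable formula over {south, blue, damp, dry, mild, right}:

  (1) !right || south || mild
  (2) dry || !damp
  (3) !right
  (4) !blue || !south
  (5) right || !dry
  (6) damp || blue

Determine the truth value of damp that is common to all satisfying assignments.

False

Suppose damp = true.
(dry) alone gives dry = true.
(!right) alone gives right = false.
That conflicts with the unit clause (right).
So every satisfying assignment has damp = False.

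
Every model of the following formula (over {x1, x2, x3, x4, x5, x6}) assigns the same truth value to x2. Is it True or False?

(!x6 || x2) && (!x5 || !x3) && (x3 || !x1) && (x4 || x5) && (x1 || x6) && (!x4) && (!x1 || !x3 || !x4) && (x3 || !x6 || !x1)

True

Suppose x2 = false.
The clause (!x6) is unit, so x6 = false.
The clause (x1) is unit, so x1 = true.
The clause (x3) is unit, so x3 = true.
The clause (!x5) is unit, so x5 = false.
The clause (x4) is unit, so x4 = true.
That conflicts with the unit clause (!x4).
So every satisfying assignment has x2 = True.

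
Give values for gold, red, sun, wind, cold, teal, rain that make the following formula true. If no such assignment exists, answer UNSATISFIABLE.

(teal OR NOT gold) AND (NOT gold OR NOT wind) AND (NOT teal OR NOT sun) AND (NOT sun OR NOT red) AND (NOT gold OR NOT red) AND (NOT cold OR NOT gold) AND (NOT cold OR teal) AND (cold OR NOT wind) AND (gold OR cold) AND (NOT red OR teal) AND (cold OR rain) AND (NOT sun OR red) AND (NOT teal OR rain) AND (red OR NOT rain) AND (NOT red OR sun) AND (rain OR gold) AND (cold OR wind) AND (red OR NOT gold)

Suppose teal = true.
From the singleton clause (NOT sun), sun = false.
From the singleton clause (rain), rain = true.
From the singleton clause (red), red = true.
Now (NOT red) is unsatisfied and unit — conflict.
Backtrack on teal: now try teal = false.
From the singleton clause (NOT gold), gold = false.
From the singleton clause (NOT cold), cold = false.
Now (cold) is unsatisfied and unit — conflict.
Both values of teal lead to a conflict.

UNSATISFIABLE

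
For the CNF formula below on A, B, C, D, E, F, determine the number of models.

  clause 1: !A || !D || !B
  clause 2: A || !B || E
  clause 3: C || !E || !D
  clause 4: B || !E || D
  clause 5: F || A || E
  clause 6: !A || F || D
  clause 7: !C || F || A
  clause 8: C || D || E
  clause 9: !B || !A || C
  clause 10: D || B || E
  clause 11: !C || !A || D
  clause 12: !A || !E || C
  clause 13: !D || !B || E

There are 2^6 = 64 truth assignments over (A, B, C, D, E, F).
Split on C. With C = true, the clauses containing C are satisfied and !C drops from the rest; 8 of the 2^5 = 32 assignments to the other variables satisfy what remains.
With C = false, by the same count on the reduced clause set, 5 assignments work.
(One model: A=F, B=F, C=F, D=T, E=F, F=T.)
Total: 8 + 5 = 13.

13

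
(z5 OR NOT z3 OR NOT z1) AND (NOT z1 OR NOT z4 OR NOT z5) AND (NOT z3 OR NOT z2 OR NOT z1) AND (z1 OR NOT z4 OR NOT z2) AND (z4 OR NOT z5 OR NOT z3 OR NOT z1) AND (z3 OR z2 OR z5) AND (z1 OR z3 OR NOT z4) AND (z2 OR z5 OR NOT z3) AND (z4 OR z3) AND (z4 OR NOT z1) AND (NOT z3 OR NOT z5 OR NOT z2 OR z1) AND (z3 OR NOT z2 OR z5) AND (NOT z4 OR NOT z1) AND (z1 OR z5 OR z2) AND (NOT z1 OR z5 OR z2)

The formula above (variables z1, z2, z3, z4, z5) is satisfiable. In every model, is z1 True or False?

False

Suppose z1 = true.
Unit clause (z4) forces z4 = true.
But (NOT z4) is also a unit clause — contradiction.
So every satisfying assignment has z1 = False.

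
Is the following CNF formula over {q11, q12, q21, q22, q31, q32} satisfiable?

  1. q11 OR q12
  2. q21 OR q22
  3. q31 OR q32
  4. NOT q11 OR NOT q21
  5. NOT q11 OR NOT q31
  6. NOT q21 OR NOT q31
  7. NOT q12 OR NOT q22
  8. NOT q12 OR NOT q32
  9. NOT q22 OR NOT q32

No, unsatisfiable

Case q11 = true:
From the singleton clause (NOT q21), q21 = false.
From the singleton clause (q22), q22 = true.
From the singleton clause (NOT q31), q31 = false.
From the singleton clause (q32), q32 = true.
That conflicts with the unit clause (NOT q32).
Backtrack on q11: now try q11 = false.
From the singleton clause (q12), q12 = true.
From the singleton clause (NOT q22), q22 = false.
From the singleton clause (q21), q21 = true.
From the singleton clause (NOT q31), q31 = false.
From the singleton clause (q32), q32 = true.
That conflicts with the unit clause (NOT q32).
Either choice for q11 ends in contradiction.
No assignment satisfies every clause.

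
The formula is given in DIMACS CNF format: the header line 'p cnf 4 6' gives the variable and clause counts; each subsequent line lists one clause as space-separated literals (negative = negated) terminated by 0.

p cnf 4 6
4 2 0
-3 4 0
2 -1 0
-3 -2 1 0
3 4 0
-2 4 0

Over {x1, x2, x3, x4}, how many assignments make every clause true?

5

There are 2^4 = 16 truth assignments over (x1, x2, x3, x4).
Check each against the 6 clauses (columns in the order x1, x2, x3, x4):
  F F F F  ✗ fails (x4 ∨ x2)
  F F F T  ✓ satisfies all
  F F T F  ✗ fails (x4 ∨ x2)
  F F T T  ✓ satisfies all
  F T F F  ✗ fails (x3 ∨ x4)
  F T F T  ✓ satisfies all
  F T T F  ✗ fails (¬x3 ∨ x4)
  F T T T  ✗ fails (¬x3 ∨ ¬x2 ∨ x1)
  T F F F  ✗ fails (x4 ∨ x2)
  T F F T  ✗ fails (x2 ∨ ¬x1)
  T F T F  ✗ fails (x4 ∨ x2)
  T F T T  ✗ fails (x2 ∨ ¬x1)
  T T F F  ✗ fails (x3 ∨ x4)
  T T F T  ✓ satisfies all
  T T T F  ✗ fails (¬x3 ∨ x4)
  T T T T  ✓ satisfies all
5 of the 16 rows are models.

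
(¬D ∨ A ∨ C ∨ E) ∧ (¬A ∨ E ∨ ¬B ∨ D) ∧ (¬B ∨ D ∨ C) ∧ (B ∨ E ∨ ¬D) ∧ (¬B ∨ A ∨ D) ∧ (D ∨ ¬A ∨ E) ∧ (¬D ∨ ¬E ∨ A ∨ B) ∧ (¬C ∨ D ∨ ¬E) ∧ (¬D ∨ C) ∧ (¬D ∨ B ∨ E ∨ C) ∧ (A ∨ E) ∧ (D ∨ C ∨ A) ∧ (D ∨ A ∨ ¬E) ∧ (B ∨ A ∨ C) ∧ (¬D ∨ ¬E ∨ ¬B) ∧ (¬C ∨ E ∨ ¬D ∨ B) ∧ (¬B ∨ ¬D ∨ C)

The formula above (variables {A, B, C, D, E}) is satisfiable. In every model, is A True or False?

True

Suppose A = False.
(E) alone gives E = True.
(D) alone gives D = True.
(B) alone gives B = True.
Now (¬B) is unsatisfied and unit — conflict.
So every satisfying assignment has A = True.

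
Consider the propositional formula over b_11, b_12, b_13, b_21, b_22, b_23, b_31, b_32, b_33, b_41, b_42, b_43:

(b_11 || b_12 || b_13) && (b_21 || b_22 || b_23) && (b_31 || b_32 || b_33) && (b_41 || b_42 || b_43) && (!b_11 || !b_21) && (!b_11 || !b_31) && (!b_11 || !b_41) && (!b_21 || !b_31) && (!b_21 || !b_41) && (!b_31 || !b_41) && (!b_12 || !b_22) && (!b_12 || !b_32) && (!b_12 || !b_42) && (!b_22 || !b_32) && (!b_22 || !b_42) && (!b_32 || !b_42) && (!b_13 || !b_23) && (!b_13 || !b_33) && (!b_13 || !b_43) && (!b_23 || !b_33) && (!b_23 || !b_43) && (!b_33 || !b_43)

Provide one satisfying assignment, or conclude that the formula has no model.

Suppose b_11 = false.
Suppose b_12 = true.
Unit clause (!b_22) forces b_22 = false.
Unit clause (!b_32) forces b_32 = false.
Unit clause (!b_42) forces b_42 = false.
Suppose b_21 = true.
Unit clause (!b_31) forces b_31 = false.
Unit clause (b_33) forces b_33 = true.
Unit clause (!b_41) forces b_41 = false.
Unit clause (b_43) forces b_43 = true.
That conflicts with the unit clause (!b_43).
Backtrack on b_21: now try b_21 = false.
Unit clause (b_23) forces b_23 = true.
Unit clause (!b_13) forces b_13 = false.
Unit clause (!b_33) forces b_33 = false.
Unit clause (b_31) forces b_31 = true.
Unit clause (!b_41) forces b_41 = false.
Unit clause (b_43) forces b_43 = true.
That conflicts with the unit clause (!b_43).
Both values of b_21 lead to a conflict.
Backtrack on b_12: now try b_12 = false.
Unit clause (b_13) forces b_13 = true.
Unit clause (!b_23) forces b_23 = false.
Unit clause (!b_33) forces b_33 = false.
Unit clause (!b_43) forces b_43 = false.
Suppose b_21 = true.
Unit clause (!b_31) forces b_31 = false.
Unit clause (b_32) forces b_32 = true.
Unit clause (!b_41) forces b_41 = false.
Unit clause (b_42) forces b_42 = true.
That conflicts with the unit clause (!b_42).
Backtrack on b_21: now try b_21 = false.
Unit clause (b_22) forces b_22 = true.
Unit clause (!b_32) forces b_32 = false.
Unit clause (b_31) forces b_31 = true.
Unit clause (!b_41) forces b_41 = false.
Unit clause (b_42) forces b_42 = true.
That conflicts with the unit clause (!b_42).
Both values of b_21 lead to a conflict.
Both values of b_12 lead to a conflict.
Backtrack on b_11: now try b_11 = true.
Unit clause (!b_21) forces b_21 = false.
Unit clause (!b_31) forces b_31 = false.
Unit clause (!b_41) forces b_41 = false.
Suppose b_22 = true.
Unit clause (!b_12) forces b_12 = false.
Unit clause (!b_32) forces b_32 = false.
Unit clause (b_33) forces b_33 = true.
Unit clause (!b_42) forces b_42 = false.
Unit clause (b_43) forces b_43 = true.
That conflicts with the unit clause (!b_43).
Backtrack on b_22: now try b_22 = false.
Unit clause (b_23) forces b_23 = true.
Unit clause (!b_13) forces b_13 = false.
Unit clause (!b_33) forces b_33 = false.
Unit clause (b_32) forces b_32 = true.
Unit clause (!b_12) forces b_12 = false.
Unit clause (!b_42) forces b_42 = false.
Unit clause (b_43) forces b_43 = true.
That conflicts with the unit clause (!b_43).
Both values of b_22 lead to a conflict.
Both values of b_11 lead to a conflict.

UNSATISFIABLE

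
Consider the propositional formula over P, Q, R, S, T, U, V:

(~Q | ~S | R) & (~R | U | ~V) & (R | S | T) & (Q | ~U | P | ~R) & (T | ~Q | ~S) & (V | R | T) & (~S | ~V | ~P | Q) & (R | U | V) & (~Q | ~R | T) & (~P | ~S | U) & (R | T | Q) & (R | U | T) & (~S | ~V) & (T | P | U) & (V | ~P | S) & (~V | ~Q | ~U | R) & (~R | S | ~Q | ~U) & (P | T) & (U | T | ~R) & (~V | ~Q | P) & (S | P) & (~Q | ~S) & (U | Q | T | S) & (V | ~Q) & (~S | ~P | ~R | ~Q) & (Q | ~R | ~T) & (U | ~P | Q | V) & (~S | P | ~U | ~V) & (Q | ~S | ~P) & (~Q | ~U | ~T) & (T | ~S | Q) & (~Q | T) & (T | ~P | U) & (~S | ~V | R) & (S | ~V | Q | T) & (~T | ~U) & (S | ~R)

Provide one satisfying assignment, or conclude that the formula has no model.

Suppose S = 0.
Unit clause (P) forces P = 1.
Unit clause (V) forces V = 1.
Unit clause (~R) forces R = 0.
Unit clause (T) forces T = 1.
Unit clause (~U) forces U = 0.
Every clause is now satisfied; Q is unconstrained.

P ↦ 1,  Q ↦ 0,  R ↦ 0,  S ↦ 0,  T ↦ 1,  U ↦ 0,  V ↦ 1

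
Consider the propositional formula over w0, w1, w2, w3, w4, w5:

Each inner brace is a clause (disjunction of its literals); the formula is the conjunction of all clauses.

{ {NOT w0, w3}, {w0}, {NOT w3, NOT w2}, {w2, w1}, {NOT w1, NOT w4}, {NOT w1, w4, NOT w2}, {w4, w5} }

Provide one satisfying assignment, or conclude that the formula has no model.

w0=true,  w1=true,  w2=false,  w3=true,  w4=false,  w5=true

From the singleton clause (w0), w0 = true.
From the singleton clause (w3), w3 = true.
From the singleton clause (NOT w2), w2 = false.
From the singleton clause (w1), w1 = true.
From the singleton clause (NOT w4), w4 = false.
From the singleton clause (w5), w5 = true.
Every clause now holds.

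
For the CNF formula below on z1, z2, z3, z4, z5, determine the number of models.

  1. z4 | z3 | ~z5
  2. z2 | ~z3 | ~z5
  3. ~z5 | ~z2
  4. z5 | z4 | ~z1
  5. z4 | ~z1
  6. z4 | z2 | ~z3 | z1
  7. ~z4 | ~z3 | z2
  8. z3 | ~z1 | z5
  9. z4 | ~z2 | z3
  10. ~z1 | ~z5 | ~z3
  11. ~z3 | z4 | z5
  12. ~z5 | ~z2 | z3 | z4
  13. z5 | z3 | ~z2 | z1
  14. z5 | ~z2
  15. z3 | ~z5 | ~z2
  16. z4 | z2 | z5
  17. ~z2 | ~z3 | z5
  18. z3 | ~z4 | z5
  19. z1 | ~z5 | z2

1

There are 2^5 = 32 truth assignments over (z1, z2, z3, z4, z5).
Split on z4. With z4 = 1, the clauses containing z4 are satisfied and ~z4 drops from the rest; 1 of the 2^4 = 16 assignments to the other variables satisfy what remains.
With z4 = 0, by the same count on the reduced clause set, 0 assignments work.
(One model: z1=T, z2=F, z3=F, z4=T, z5=T.)
Total: 1 + 0 = 1.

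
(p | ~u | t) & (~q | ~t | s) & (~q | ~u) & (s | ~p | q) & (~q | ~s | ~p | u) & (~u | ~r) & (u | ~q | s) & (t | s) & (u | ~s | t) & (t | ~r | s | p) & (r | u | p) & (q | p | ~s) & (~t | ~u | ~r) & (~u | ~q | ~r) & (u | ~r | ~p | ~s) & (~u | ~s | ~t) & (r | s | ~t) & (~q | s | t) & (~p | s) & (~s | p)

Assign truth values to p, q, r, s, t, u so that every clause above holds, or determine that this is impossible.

p: 0, q: 0, r: 1, s: 0, t: 1, u: 0

Suppose q = 0.
Suppose s = 0.
From the singleton clause (~p), p = 0.
From the singleton clause (t), t = 1.
From the singleton clause (r), r = 1.
From the singleton clause (~u), u = 0.
This assignment satisfies each clause.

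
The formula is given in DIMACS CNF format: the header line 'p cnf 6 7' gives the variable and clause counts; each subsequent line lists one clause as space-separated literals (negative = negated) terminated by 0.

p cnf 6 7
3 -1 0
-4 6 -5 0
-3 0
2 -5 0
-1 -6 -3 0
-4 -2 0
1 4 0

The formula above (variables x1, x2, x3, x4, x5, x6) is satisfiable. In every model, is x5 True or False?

Suppose x5 = True.
(¬x3) alone gives x3 = False.
(¬x1) alone gives x1 = False.
(x2) alone gives x2 = True.
(¬x4) alone gives x4 = False.
Now (x4) is unsatisfied and unit — conflict.
So every satisfying assignment has x5 = False.

False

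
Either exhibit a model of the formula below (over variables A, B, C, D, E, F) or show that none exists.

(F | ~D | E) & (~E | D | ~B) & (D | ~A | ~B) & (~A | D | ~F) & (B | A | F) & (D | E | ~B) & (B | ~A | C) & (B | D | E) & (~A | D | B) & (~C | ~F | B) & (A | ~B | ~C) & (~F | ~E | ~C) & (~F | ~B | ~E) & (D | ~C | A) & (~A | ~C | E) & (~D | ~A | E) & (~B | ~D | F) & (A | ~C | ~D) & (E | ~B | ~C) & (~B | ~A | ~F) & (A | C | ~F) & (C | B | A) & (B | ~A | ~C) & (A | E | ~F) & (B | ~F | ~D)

UNSATISFIABLE

Case F = 1:
Case A = 0:
The clause (C) is unit, so C = 1.
The clause (B) is unit, so B = 1.
But (~B) is also a unit clause — contradiction.
Backtrack on A: now try A = 1.
The clause (D) is unit, so D = 1.
The clause (E) is unit, so E = 1.
The clause (~C) is unit, so C = 0.
The clause (B) is unit, so B = 1.
But (~B) is also a unit clause — contradiction.
Either choice for A ends in contradiction.
Backtrack on F: now try F = 0.
Case D = 0:
Case E = 0:
The clause (~B) is unit, so B = 0.
But (B) is also a unit clause — contradiction.
Backtrack on E: now try E = 1.
The clause (~B) is unit, so B = 0.
The clause (A) is unit, so A = 1.
But (~A) is also a unit clause — contradiction.
Either choice for E ends in contradiction.
Backtrack on D: now try D = 1.
The clause (E) is unit, so E = 1.
The clause (~B) is unit, so B = 0.
The clause (A) is unit, so A = 1.
The clause (C) is unit, so C = 1.
But (~C) is also a unit clause — contradiction.
Either choice for D ends in contradiction.
Either choice for F ends in contradiction.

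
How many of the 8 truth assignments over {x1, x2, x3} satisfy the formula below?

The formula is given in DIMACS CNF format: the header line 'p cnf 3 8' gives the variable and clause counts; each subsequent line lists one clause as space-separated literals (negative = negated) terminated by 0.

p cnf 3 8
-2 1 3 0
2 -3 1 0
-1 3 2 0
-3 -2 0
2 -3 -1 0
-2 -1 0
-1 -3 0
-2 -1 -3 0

There are 2^3 = 8 truth assignments over (x1, x2, x3).
Check each against the 8 clauses (columns in the order x1, x2, x3):
  F F F  ✓ satisfies all
  F F T  ✗ fails (x2 ∨ ¬x3 ∨ x1)
  F T F  ✗ fails (¬x2 ∨ x1 ∨ x3)
  F T T  ✗ fails (¬x3 ∨ ¬x2)
  T F F  ✗ fails (¬x1 ∨ x3 ∨ x2)
  T F T  ✗ fails (x2 ∨ ¬x3 ∨ ¬x1)
  T T F  ✗ fails (¬x2 ∨ ¬x1)
  T T T  ✗ fails (¬x3 ∨ ¬x2)
1 of the 8 rows is a model.

1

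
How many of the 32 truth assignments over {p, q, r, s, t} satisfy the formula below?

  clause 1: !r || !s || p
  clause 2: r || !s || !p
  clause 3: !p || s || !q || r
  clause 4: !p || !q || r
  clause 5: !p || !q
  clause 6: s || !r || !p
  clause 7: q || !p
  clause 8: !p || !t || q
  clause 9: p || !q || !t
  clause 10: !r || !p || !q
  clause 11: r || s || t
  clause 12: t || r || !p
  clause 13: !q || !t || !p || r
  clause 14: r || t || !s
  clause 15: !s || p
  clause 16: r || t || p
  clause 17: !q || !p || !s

There are 2^5 = 32 truth assignments over (p, q, r, s, t).
Split on s. With s = true, the clauses containing s are satisfied and !s drops from the rest; 0 of the 2^4 = 16 assignments to the other variables satisfy what remains.
With s = false, by the same count on the reduced clause set, 4 assignments work.
(One model: p=F, q=F, r=F, s=F, t=T.)
Total: 0 + 4 = 4.

4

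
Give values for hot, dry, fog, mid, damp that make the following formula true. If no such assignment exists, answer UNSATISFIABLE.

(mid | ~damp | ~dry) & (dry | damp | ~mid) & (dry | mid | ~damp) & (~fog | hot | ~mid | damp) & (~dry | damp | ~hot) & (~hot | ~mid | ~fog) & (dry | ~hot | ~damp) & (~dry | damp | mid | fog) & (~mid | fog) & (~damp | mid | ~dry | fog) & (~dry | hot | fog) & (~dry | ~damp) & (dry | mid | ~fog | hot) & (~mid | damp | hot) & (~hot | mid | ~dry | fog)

hot ↦ 1,  dry ↦ 0,  fog ↦ 1,  mid ↦ 0,  damp ↦ 0

Branch on mid: set mid = 0.
Branch on damp: set damp = 0.
Branch on dry: set dry = 0.
Branch on fog: set fog = 1.
The clause (hot) is unit, so hot = 1.
This assignment satisfies each clause.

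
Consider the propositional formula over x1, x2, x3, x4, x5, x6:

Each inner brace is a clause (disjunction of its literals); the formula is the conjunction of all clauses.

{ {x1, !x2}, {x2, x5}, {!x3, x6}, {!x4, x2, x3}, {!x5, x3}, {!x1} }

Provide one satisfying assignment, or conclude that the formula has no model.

The clause (!x1) is unit, so x1 = false.
The clause (!x2) is unit, so x2 = false.
The clause (x5) is unit, so x5 = true.
The clause (x3) is unit, so x3 = true.
The clause (x6) is unit, so x6 = true.
All clauses hold; x4 can take either value.

x1 ↦ false,  x2 ↦ false,  x3 ↦ true,  x4 ↦ true,  x5 ↦ true,  x6 ↦ true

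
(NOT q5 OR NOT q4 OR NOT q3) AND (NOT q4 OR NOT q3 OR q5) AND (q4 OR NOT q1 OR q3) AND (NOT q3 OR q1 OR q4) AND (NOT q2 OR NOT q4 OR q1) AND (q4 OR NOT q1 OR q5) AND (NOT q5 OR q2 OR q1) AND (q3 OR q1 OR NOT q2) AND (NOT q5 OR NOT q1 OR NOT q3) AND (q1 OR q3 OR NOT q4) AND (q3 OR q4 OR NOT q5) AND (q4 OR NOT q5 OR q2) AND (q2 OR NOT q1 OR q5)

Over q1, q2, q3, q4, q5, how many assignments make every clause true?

4

There are 2^5 = 32 truth assignments over (q1, q2, q3, q4, q5).
Split on q3. With q3 = true, the clauses containing q3 are satisfied and NOT q3 drops from the rest; 0 of the 2^4 = 16 assignments to the other variables satisfy what remains.
With q3 = false, by the same count on the reduced clause set, 4 assignments work.
Total: 0 + 4 = 4.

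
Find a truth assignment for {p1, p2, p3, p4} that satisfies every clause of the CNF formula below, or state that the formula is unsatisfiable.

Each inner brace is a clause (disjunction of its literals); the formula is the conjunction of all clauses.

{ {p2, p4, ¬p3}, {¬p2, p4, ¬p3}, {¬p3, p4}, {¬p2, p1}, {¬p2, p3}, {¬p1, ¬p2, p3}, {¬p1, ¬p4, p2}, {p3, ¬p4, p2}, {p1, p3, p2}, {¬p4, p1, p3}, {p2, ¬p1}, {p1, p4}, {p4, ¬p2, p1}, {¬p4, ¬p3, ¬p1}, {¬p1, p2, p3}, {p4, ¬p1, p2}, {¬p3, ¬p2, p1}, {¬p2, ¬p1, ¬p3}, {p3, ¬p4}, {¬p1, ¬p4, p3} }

Suppose p3 = True.
(p4) alone gives p4 = True.
(¬p1) alone gives p1 = False.
(¬p2) alone gives p2 = False.
Every clause now holds.

p1: False; p2: False; p3: True; p4: True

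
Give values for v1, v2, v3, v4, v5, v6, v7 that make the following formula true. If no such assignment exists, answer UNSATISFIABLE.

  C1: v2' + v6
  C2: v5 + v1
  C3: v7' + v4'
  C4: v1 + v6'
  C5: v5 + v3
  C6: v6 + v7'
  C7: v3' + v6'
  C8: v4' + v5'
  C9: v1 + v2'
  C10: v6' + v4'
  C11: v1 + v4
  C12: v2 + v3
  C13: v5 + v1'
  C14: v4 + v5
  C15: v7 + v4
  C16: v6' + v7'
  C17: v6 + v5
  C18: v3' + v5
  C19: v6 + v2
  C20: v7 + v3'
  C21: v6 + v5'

UNSATISFIABLE

Case v2 = 0:
(v3) alone gives v3 = 1.
(v6') alone gives v6 = 0.
But (v6) is also a unit clause — contradiction.
That branch fails; take v2 = 1 instead.
(v6) alone gives v6 = 1.
(v1) alone gives v1 = 1.
(v3') alone gives v3 = 0.
(v5) alone gives v5 = 1.
(v4') alone gives v4 = 0.
(v7) alone gives v7 = 1.
But (v7') is also a unit clause — contradiction.
Both values of v2 lead to a conflict.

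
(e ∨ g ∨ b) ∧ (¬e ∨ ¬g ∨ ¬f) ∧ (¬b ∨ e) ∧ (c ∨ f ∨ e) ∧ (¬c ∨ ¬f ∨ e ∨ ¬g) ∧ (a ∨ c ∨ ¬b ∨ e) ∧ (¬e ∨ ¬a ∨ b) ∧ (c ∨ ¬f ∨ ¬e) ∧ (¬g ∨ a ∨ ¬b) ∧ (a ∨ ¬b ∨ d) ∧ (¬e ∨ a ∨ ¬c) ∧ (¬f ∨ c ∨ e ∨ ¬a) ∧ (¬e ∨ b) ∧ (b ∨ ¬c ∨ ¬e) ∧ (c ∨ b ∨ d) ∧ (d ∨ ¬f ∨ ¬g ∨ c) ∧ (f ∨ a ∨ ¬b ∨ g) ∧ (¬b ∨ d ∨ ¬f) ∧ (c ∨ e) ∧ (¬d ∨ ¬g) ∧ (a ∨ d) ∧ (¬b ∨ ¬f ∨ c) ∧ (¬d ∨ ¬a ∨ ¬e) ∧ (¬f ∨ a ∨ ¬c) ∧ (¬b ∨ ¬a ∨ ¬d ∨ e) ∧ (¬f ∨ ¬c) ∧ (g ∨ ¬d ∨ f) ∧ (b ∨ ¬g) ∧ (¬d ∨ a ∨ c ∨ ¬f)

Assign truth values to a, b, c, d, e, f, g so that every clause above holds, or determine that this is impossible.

a=True, b=True, c=True, d=False, e=True, f=False, g=False

Try b = True.
From the singleton clause (e), e = True.
Try g = False.
Try c = True.
From the singleton clause (a), a = True.
From the singleton clause (¬d), d = False.
From the singleton clause (¬f), f = False.
All clauses are satisfied.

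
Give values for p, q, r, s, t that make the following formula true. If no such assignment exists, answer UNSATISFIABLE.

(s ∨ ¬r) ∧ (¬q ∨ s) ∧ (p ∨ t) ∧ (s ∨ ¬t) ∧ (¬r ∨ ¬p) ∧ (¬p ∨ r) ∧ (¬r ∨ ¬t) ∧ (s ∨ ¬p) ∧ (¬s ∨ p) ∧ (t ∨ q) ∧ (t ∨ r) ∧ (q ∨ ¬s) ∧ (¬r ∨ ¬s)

Branch on s: set s = True.
(p) alone gives p = True.
(¬r) alone gives r = False.
Now (r) is unsatisfied and unit — conflict.
Undo s and try s = False.
(¬r) alone gives r = False.
(¬q) alone gives q = False.
(¬t) alone gives t = False.
Now (t) is unsatisfied and unit — conflict.
Either choice for s ends in contradiction.

UNSATISFIABLE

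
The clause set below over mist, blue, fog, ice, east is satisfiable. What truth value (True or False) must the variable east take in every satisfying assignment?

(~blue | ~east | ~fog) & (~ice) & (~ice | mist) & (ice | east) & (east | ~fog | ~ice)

Suppose east = 0.
From the singleton clause (~ice), ice = 0.
But (ice) is also a unit clause — contradiction.
So every satisfying assignment has east = True.

True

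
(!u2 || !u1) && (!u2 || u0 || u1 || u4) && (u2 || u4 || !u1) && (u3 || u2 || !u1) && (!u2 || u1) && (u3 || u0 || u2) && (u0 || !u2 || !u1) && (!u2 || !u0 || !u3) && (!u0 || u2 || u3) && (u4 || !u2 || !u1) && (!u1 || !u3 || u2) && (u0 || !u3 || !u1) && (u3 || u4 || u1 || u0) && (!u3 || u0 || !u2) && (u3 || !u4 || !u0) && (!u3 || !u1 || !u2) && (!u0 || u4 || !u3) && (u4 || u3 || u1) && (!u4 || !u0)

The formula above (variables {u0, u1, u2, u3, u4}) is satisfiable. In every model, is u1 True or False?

False

Suppose u1 = true.
From the singleton clause (!u2), u2 = false.
From the singleton clause (u4), u4 = true.
From the singleton clause (u3), u3 = true.
Now (!u3) is unsatisfied and unit — conflict.
So every satisfying assignment has u1 = False.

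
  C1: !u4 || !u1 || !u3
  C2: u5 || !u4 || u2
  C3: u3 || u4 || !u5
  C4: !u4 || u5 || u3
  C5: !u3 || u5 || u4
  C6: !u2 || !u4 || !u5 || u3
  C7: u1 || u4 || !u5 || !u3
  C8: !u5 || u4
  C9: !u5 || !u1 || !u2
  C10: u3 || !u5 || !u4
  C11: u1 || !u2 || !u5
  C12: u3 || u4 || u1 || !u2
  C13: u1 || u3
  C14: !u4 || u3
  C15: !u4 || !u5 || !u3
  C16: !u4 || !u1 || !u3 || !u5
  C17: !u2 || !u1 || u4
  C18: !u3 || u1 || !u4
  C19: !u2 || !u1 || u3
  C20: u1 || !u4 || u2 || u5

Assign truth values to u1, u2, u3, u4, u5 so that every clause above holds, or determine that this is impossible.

Branch on u5: set u5 = false.
Branch on u4: set u4 = false.
(!u3) alone gives u3 = false.
(u1) alone gives u1 = true.
(!u2) alone gives u2 = false.
All clauses are satisfied.

u1: true; u2: false; u3: false; u4: false; u5: false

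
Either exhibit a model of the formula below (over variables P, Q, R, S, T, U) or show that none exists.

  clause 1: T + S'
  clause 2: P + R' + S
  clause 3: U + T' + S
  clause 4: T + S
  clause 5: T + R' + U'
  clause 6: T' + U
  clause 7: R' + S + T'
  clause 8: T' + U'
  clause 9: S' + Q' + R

UNSATISFIABLE

Case T = 1:
Unit clause (U) forces U = 1.
But (U') is also a unit clause — contradiction.
So T must be the other value — set T = 0.
Unit clause (S') forces S = 0.
But (S) is also a unit clause — contradiction.
Both values of T lead to a conflict.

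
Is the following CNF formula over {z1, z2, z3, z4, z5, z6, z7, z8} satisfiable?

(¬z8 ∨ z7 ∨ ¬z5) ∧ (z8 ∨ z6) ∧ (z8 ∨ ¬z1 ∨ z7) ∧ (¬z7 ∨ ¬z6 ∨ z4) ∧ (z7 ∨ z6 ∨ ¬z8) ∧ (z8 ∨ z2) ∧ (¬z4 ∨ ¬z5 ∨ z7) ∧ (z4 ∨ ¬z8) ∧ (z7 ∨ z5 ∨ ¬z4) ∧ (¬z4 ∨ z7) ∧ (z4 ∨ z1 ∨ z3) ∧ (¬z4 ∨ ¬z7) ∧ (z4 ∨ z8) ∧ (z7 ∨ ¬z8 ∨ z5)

No, unsatisfiable

Case z8 = True:
(z4) alone gives z4 = True.
(z7) alone gives z7 = True.
That conflicts with the unit clause (¬z7).
That branch fails; take z8 = False instead.
(z6) alone gives z6 = True.
(z2) alone gives z2 = True.
(z4) alone gives z4 = True.
(z7) alone gives z7 = True.
That conflicts with the unit clause (¬z7).
Both values of z8 lead to a conflict.
No assignment satisfies every clause.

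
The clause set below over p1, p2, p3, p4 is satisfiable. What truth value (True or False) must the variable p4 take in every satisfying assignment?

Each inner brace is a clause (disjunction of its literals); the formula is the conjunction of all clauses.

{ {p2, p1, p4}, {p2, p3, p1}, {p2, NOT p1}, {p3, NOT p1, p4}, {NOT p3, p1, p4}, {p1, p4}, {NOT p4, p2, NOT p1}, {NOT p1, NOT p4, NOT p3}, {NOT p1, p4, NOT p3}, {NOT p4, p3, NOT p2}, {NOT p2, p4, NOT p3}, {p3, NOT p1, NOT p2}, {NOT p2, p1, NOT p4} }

True

Suppose p4 = false.
Unit clause (p1) forces p1 = true.
Unit clause (p2) forces p2 = true.
Unit clause (p3) forces p3 = true.
But (NOT p3) is also a unit clause — contradiction.
So every satisfying assignment has p4 = True.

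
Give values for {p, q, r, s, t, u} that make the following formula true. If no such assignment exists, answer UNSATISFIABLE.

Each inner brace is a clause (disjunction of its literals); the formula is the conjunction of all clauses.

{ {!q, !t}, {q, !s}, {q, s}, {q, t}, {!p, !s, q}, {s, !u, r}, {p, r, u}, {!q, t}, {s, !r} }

Branch on q: set q = false.
The clause (!s) is unit, so s = false.
Now (s) is unsatisfied and unit — conflict.
Undo q and try q = true.
The clause (!t) is unit, so t = false.
Now (t) is unsatisfied and unit — conflict.
Either choice for q ends in contradiction.

UNSATISFIABLE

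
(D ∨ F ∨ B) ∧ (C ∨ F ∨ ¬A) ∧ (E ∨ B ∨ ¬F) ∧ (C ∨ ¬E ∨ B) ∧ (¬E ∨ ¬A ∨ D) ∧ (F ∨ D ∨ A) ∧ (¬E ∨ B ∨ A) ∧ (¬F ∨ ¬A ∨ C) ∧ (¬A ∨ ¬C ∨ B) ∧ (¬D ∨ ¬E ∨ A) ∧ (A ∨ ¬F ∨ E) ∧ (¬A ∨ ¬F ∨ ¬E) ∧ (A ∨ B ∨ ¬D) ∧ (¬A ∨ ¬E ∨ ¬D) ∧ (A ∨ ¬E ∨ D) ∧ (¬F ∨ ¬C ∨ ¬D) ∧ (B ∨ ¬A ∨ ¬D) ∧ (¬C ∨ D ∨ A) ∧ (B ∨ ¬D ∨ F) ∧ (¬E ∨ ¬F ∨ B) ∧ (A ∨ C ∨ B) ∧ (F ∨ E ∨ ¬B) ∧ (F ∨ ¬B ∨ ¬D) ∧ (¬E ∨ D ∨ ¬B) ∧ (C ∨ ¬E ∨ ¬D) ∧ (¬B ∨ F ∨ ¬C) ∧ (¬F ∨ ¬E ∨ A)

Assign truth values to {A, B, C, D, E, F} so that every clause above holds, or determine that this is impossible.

Suppose D = False.
Suppose F = True.
Suppose E = False.
(B) alone gives B = True.
(A) alone gives A = True.
(C) alone gives C = True.
This assignment satisfies each clause.

A: True,  B: True,  C: True,  D: False,  E: False,  F: True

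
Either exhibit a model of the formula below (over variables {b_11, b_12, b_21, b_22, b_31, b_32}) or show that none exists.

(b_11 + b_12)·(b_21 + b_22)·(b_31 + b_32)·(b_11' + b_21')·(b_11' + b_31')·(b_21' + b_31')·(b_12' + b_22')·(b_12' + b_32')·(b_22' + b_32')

Case b_11 = 1:
(b_21') alone gives b_21 = 0.
(b_22) alone gives b_22 = 1.
(b_31') alone gives b_31 = 0.
(b_32) alone gives b_32 = 1.
Now (b_32') is unsatisfied and unit — conflict.
Undo b_11 and try b_11 = 0.
(b_12) alone gives b_12 = 1.
(b_22') alone gives b_22 = 0.
(b_21) alone gives b_21 = 1.
(b_31') alone gives b_31 = 0.
(b_32) alone gives b_32 = 1.
Now (b_32') is unsatisfied and unit — conflict.
Neither b_11 = 1 nor b_11 = 0 works.

UNSATISFIABLE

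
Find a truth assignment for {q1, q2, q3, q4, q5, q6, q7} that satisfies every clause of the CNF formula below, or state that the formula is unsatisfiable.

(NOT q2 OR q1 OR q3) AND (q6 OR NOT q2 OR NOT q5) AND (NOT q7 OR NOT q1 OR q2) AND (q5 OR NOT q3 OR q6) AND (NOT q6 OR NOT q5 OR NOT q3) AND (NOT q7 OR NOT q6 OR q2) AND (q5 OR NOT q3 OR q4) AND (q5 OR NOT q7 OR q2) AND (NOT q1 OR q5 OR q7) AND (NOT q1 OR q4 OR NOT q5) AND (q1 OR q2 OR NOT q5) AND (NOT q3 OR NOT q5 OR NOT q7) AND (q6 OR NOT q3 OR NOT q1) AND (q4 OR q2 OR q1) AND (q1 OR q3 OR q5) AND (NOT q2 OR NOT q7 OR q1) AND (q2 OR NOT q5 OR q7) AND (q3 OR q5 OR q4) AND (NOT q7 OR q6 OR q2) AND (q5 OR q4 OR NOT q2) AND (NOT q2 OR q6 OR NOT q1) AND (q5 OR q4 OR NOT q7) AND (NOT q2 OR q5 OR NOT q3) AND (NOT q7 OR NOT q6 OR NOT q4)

q1 ↦ false,  q2 ↦ false,  q3 ↦ true,  q4 ↦ true,  q5 ↦ false,  q6 ↦ true,  q7 ↦ false

Case q2 = false:
Case q7 = false:
Unit clause (NOT q5) forces q5 = false.
Unit clause (NOT q1) forces q1 = false.
Unit clause (q4) forces q4 = true.
Unit clause (q3) forces q3 = true.
Unit clause (q6) forces q6 = true.
This assignment satisfies each clause.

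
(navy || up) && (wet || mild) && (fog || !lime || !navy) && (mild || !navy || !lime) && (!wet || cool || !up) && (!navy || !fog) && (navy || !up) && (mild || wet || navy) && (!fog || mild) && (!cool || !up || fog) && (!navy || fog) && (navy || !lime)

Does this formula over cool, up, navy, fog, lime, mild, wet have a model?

Try navy = true.
Unit clause (!fog) forces fog = false.
That conflicts with the unit clause (fog).
Undo navy and try navy = false.
Unit clause (up) forces up = true.
That conflicts with the unit clause (!up).
Neither navy = true nor navy = false works.
No assignment satisfies every clause.

Unsatisfiable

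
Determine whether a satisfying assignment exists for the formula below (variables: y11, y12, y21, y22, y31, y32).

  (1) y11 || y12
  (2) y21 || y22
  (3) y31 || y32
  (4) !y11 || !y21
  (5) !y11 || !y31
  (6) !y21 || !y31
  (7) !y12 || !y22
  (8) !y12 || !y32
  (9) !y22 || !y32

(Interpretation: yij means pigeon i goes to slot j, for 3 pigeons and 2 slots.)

Unsatisfiable

Suppose y11 = true.
The clause (!y21) is unit, so y21 = false.
The clause (y22) is unit, so y22 = true.
The clause (!y31) is unit, so y31 = false.
The clause (y32) is unit, so y32 = true.
Now (!y32) is unsatisfied and unit — conflict.
So y11 must be the other value — set y11 = false.
The clause (y12) is unit, so y12 = true.
The clause (!y22) is unit, so y22 = false.
The clause (y21) is unit, so y21 = true.
The clause (!y31) is unit, so y31 = false.
The clause (y32) is unit, so y32 = true.
Now (!y32) is unsatisfied and unit — conflict.
Both values of y11 lead to a conflict.
No assignment satisfies every clause.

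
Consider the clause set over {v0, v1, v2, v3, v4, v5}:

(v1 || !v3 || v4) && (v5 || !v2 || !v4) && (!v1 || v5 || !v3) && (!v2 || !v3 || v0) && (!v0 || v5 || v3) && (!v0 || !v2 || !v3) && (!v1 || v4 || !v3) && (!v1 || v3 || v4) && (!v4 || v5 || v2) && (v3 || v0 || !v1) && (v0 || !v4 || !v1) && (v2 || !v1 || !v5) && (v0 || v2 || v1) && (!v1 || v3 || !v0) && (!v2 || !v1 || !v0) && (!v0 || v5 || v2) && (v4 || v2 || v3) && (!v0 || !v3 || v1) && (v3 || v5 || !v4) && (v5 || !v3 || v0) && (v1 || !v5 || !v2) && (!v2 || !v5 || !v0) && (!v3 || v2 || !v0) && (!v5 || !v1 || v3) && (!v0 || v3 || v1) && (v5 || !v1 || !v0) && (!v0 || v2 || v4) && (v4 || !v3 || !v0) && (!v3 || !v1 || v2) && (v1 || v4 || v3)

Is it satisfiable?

Suppose v1 = true.
Suppose v5 = true.
From the singleton clause (v2), v2 = true.
From the singleton clause (!v0), v0 = false.
From the singleton clause (!v3), v3 = false.
Now (v3) is unsatisfied and unit — conflict.
Undo v5 and try v5 = false.
From the singleton clause (!v3), v3 = false.
From the singleton clause (!v0), v0 = false.
Now (v0) is unsatisfied and unit — conflict.
Both values of v5 lead to a conflict.
Undo v1 and try v1 = false.
Suppose v3 = false.
From the singleton clause (!v0), v0 = false.
From the singleton clause (v2), v2 = true.
From the singleton clause (!v5), v5 = false.
From the singleton clause (!v4), v4 = false.
Now (v4) is unsatisfied and unit — conflict.
Undo v3 and try v3 = true.
From the singleton clause (v4), v4 = true.
From the singleton clause (!v0), v0 = false.
From the singleton clause (!v2), v2 = false.
Now (v2) is unsatisfied and unit — conflict.
Both values of v3 lead to a conflict.
Both values of v1 lead to a conflict.
No assignment satisfies every clause.

No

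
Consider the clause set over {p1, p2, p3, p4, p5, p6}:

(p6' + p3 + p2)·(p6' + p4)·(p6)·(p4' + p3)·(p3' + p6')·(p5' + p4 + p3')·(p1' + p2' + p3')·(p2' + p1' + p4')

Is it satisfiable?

Unsatisfiable

The clause (p6) is unit, so p6 = 1.
The clause (p4) is unit, so p4 = 1.
The clause (p3) is unit, so p3 = 1.
Now (p3') is unsatisfied and unit — conflict.
No assignment satisfies every clause.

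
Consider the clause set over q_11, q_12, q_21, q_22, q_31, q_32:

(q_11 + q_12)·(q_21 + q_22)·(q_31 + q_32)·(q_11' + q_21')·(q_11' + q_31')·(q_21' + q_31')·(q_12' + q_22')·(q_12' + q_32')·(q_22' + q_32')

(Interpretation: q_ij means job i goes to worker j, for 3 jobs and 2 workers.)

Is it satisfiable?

Try q_11 = 1.
The clause (q_21') is unit, so q_21 = 0.
The clause (q_22) is unit, so q_22 = 1.
The clause (q_31') is unit, so q_31 = 0.
The clause (q_32) is unit, so q_32 = 1.
That conflicts with the unit clause (q_32').
Backtrack on q_11: now try q_11 = 0.
The clause (q_12) is unit, so q_12 = 1.
The clause (q_22') is unit, so q_22 = 0.
The clause (q_21) is unit, so q_21 = 1.
The clause (q_31') is unit, so q_31 = 0.
The clause (q_32) is unit, so q_32 = 1.
That conflicts with the unit clause (q_32').
Either choice for q_11 ends in contradiction.
No assignment satisfies every clause.

No, unsatisfiable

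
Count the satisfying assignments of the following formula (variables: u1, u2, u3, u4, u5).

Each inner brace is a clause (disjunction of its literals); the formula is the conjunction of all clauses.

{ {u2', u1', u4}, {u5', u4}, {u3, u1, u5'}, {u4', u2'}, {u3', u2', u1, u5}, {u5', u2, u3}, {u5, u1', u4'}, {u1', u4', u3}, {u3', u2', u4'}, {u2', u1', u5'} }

There are 2^5 = 32 truth assignments over (u1, u2, u3, u4, u5).
Split on u1. With u1 = 1, the clauses containing u1 are satisfied and u1' drops from the rest; 3 of the 2^4 = 16 assignments to the other variables satisfy what remains.
With u1 = 0, by the same count on the reduced clause set, 6 assignments work.
(One model: u1=F, u2=F, u3=F, u4=F, u5=F.)
Total: 3 + 6 = 9.

9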